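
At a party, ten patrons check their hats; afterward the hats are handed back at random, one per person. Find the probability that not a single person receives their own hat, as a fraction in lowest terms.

16481/44800

Favorable outcomes: !10 = 1334961.
Total outcomes: 10! = 3628800.
Probability = 1334961/3628800 = 16481/44800.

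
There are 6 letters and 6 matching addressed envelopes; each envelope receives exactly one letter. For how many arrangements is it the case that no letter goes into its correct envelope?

Recurrence: !6 = 5·(!5 + !4).
!6 = 5·(44 + 9) = 5·53 = 265

265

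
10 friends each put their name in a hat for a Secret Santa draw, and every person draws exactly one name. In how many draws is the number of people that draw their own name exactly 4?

55650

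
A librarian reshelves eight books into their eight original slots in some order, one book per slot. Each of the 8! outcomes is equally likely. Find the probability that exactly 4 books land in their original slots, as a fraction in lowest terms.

Favorable outcomes: C(8,4)·!4 = 70·9 = 630.
Total outcomes: 8! = 40320.
Probability = 630/40320 = 1/64.

1/64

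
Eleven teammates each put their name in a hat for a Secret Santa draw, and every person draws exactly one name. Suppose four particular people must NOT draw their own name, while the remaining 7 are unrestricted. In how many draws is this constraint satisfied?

Inclusion-exclusion on the 4 forbidden self-matches:
Σ_{j=0}^{4} (-1)^j C(4,j)(11-j)!
= C(4,0)·11! - C(4,1)·10! + C(4,2)·9! - C(4,3)·8! + C(4,4)·7!
= 39916800 - 14515200 + 2177280 - 161280 + 5040
= 27422640

27422640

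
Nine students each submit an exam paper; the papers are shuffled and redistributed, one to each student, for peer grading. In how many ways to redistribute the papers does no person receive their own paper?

!9 is the nearest integer to 9!/e.
9! = 362880, and 362880/e ≈ 133496.09, so !9 = 133496.

133496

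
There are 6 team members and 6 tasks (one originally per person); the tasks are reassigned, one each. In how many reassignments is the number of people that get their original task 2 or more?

Sum C(6,i)·!(6-i) for i = 2..6:
  i=2: C(6,2)·!4 = 15·9 = 135
  i=3: C(6,3)·!3 = 20·2 = 40
  i=4: C(6,4)·!2 = 15·1 = 15
  i=5: C(6,5)·!1 = 6·0 = 0
  i=6: C(6,6)·!0 = 1·1 = 1
Total = 191.

191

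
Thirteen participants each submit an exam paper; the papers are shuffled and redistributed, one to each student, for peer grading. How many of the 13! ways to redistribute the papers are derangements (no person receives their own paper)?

!13 is the nearest integer to 13!/e.
13! = 6227020800, and 6227020800/e ≈ 2290792932.07, so !13 = 2290792932.

2290792932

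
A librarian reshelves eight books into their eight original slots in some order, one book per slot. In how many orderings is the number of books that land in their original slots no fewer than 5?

Sum C(8,i)·!(8-i) for i = 5..8:
  i=5: C(8,5)·!3 = 56·2 = 112
  i=6: C(8,6)·!2 = 28·1 = 28
  i=7: C(8,7)·!1 = 8·0 = 0
  i=8: C(8,8)·!0 = 1·1 = 1
Total = 141.

141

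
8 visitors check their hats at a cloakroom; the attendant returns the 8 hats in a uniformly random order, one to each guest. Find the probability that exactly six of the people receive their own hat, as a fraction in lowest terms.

1/1440

Favorable outcomes: C(8,6)·!2 = 28·1 = 28.
Total outcomes: 8! = 40320.
Probability = 28/40320 = 1/1440.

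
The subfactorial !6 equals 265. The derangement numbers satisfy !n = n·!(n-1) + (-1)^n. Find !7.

1854

!7 = 7·265 - 1 = 1854.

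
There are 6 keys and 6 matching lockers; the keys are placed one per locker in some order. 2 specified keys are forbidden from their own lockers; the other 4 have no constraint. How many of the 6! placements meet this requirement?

Inclusion-exclusion on the 2 forbidden self-matches:
Σ_{j=0}^{2} (-1)^j C(2,j)(6-j)!
= C(2,0)·6! - C(2,1)·5! + C(2,2)·4!
= 720 - 240 + 24
= 504

504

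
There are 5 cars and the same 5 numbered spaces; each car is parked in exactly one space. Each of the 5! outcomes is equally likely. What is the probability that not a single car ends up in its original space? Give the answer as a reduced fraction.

11/30

Favorable outcomes: !5 = 44.
Total outcomes: 5! = 120.
Probability = 44/120 = 11/30.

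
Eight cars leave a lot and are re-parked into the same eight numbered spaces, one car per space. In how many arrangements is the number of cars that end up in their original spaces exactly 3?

Choose which 3 of the 8 are fixed: C(8,3) = 56.
The other 5 form a derangement: !5 = 44.
Total: 56 × 44 = 2464.

2464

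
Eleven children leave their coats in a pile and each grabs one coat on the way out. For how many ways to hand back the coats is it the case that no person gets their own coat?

14684570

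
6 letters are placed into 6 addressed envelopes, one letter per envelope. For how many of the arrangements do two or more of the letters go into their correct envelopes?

191

Sum C(6,i)·!(6-i) for i = 2..6:
  i=2: C(6,2)·!4 = 15·9 = 135
  i=3: C(6,3)·!3 = 20·2 = 40
  i=4: C(6,4)·!2 = 15·1 = 15
  i=5: C(6,5)·!1 = 6·0 = 0
  i=6: C(6,6)·!0 = 1·1 = 1
Total = 191.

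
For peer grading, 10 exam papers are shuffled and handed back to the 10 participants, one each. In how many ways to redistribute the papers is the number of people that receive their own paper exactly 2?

Choose which 2 of the 10 are fixed: C(10,2) = 45.
The remaining 8 must be deranged: !8 = 14833.
Total: 45 × 14833 = 667485.

667485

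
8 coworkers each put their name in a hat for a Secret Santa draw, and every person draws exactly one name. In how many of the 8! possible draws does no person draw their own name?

The subfactorial !8 = [8!/e] (nearest integer).
8! = 40320, and 40320/e ≈ 14832.90, so !8 = 14833.

14833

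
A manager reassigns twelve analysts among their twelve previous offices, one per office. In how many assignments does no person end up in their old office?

Recurrence: !12 = 12·!11 + (-1)^12.
!12 = 12·14684570 + 1 = 176214841

176214841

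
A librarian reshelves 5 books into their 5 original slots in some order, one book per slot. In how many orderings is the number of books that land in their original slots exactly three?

10

Pick the 3 fixed positions: C(5,3) = 10 ways.
The other 2 form a derangement: !2 = 1.
Total: 10 × 1 = 10.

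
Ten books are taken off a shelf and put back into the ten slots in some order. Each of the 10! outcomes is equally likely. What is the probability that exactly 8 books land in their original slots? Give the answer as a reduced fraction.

Favorable outcomes: C(10,8)·!2 = 45·1 = 45.
Total outcomes: 10! = 3628800.
Probability = 45/3628800 = 1/80640.

1/80640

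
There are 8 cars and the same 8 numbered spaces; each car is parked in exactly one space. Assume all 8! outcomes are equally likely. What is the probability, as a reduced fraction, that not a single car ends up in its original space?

Favorable outcomes: !8 = 14833.
Total outcomes: 8! = 40320.
Probability = 14833/40320 = 2119/5760.

2119/5760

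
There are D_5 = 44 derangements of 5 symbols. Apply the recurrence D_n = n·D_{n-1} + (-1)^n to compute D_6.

D_6 = 6·44 + 1 = 265.

265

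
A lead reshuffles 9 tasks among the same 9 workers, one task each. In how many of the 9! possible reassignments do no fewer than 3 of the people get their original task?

29143

Sum C(9,i)·!(9-i) for i = 3..9:
  i=3: C(9,3)·!6 = 84·265 = 22260
  i=4: C(9,4)·!5 = 126·44 = 5544
  i=5: C(9,5)·!4 = 126·9 = 1134
  i=6: C(9,6)·!3 = 84·2 = 168
  i=7: C(9,7)·!2 = 36·1 = 36
  i=8: C(9,8)·!1 = 9·0 = 0
  i=9: C(9,9)·!0 = 1·1 = 1
Total = 29143.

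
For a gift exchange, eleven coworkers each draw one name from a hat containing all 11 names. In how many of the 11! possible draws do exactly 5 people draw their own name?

Choose which 5 of the 11 are fixed: C(11,5) = 462.
The other 6 form a derangement: !6 = 265.
Total: 462 × 265 = 122430.

122430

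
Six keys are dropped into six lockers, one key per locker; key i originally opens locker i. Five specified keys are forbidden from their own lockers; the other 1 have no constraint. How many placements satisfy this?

Let A_j be the event that the j-th constrained one is fixed. By inclusion-exclusion over the 5 events:
Σ_{j=0}^{5} (-1)^j C(5,j)(6-j)!
= C(5,0)·6! - C(5,1)·5! + C(5,2)·4! - C(5,3)·3! + C(5,4)·2! - C(5,5)·1!
= 720 - 600 + 240 - 60 + 10 - 1
= 309

309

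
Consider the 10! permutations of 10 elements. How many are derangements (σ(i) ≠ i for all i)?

1334961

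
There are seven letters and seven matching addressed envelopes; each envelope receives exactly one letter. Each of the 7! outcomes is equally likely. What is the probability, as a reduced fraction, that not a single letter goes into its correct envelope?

103/280

Favorable outcomes: !7 = 1854.
Total outcomes: 7! = 5040.
Probability = 1854/5040 = 103/280.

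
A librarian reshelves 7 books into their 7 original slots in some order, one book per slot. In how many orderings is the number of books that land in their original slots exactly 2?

Choose which 2 of the 7 are fixed: C(7,2) = 21.
The other 5 form a derangement: !5 = 44.
Total: 21 × 44 = 924.

924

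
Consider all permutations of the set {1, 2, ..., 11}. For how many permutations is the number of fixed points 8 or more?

386

Sum C(11,i)·!(11-i) for i = 8..11:
  i=8: C(11,8)·!3 = 165·2 = 330
  i=9: C(11,9)·!2 = 55·1 = 55
  i=10: C(11,10)·!1 = 11·0 = 0
  i=11: C(11,11)·!0 = 1·1 = 1
Total = 386.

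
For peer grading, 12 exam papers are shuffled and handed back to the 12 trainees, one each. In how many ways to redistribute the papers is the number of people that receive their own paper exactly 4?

Choose which 4 of the 12 are fixed: C(12,4) = 495.
The remaining 8 must be deranged: !8 = 14833.
Total: 495 × 14833 = 7342335.

7342335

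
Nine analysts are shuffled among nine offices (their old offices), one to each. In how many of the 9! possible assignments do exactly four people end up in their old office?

Pick the 4 fixed positions: C(9,4) = 126 ways.
The other 5 form a derangement: !5 = 44.
Total: 126 × 44 = 5544.

5544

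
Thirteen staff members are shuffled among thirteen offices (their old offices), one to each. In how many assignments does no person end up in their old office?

The subfactorial !13 = [13!/e] (nearest integer).
13! = 6227020800, and 6227020800/e ≈ 2290792932.07, so !13 = 2290792932.

2290792932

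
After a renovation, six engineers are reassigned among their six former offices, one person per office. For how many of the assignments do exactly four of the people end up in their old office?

15

Choose which 4 of the 6 are fixed: C(6,4) = 15.
The other 2 form a derangement: !2 = 1.
Total: 15 × 1 = 15.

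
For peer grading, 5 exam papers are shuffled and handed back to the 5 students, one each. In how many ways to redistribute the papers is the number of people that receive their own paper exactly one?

45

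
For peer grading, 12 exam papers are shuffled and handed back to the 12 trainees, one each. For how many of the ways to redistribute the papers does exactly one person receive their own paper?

Choose which one of the 12 is fixed: C(12,1) = 12.
The remaining 11 must be deranged: !11 = 14684570.
Total: 12 × 14684570 = 176214840.

176214840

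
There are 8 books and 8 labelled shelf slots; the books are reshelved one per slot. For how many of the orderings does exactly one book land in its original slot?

Pick the single fixed position: C(8,1) = 8 ways.
The remaining 7 must be deranged: !7 = 1854.
Total: 8 × 1854 = 14832.

14832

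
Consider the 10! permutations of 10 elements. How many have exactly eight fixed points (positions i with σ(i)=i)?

45

Choose which 8 of the 10 are fixed: C(10,8) = 45.
The other 2 form a derangement: !2 = 1.
Total: 45 × 1 = 45.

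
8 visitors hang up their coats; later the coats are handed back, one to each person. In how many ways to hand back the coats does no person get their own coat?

By inclusion-exclusion, !8 = Σ (-1)^k · 8!/k! for k=0..8
= 8! - 8!/1! + 8!/2! - 8!/3! + 8!/4! - 8!/5! + 8!/6! - 8!/7! + 8!/8!
= 40320 - 40320 + 20160 - 6720 + 1680 - 336 + 56 - 8 + 1
= 14833

14833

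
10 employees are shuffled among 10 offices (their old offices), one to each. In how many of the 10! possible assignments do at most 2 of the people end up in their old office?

3337406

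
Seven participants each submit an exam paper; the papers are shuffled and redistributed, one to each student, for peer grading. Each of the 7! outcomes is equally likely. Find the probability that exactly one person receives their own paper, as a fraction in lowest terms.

Favorable outcomes: C(7,1)·!6 = 7·265 = 1855.
Total outcomes: 7! = 5040.
Probability = 1855/5040 = 53/144.

53/144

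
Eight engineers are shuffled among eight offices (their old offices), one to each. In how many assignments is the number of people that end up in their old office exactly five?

Pick the 5 fixed positions: C(8,5) = 56 ways.
The other 3 form a derangement: !3 = 2.
Total: 56 × 2 = 112.

112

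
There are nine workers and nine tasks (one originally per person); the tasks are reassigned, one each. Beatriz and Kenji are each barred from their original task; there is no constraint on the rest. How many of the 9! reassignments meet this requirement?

287280

Let A_j be the event that the j-th constrained one is fixed. By inclusion-exclusion over the 2 events:
Σ_{j=0}^{2} (-1)^j C(2,j)(9-j)!
= C(2,0)·9! - C(2,1)·8! + C(2,2)·7!
= 362880 - 80640 + 5040
= 287280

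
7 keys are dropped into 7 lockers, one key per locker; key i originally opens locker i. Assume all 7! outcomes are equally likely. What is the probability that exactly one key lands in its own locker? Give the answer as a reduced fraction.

53/144

Favorable outcomes: C(7,1)·!6 = 7·265 = 1855.
Total outcomes: 7! = 5040.
Probability = 1855/5040 = 53/144.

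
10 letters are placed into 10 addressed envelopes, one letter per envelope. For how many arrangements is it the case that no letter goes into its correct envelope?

1334961

Recurrence: !10 = 9·(!9 + !8).
!10 = 9·(133496 + 14833) = 9·148329 = 1334961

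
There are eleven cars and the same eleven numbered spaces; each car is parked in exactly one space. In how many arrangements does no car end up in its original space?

Use !n = n·!(n-1) + (-1)^n.
!11 = 11·1334961 - 1 = 14684570

14684570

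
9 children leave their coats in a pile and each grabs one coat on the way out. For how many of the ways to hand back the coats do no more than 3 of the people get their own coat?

355997

# with exactly i fixed is C(9,i)·!(9-i); sum over i=0..3:
  i=0: C(9,0)·!9 = 1·133496 = 133496
  i=1: C(9,1)·!8 = 9·14833 = 133497
  i=2: C(9,2)·!7 = 36·1854 = 66744
  i=3: C(9,3)·!6 = 84·265 = 22260
Total = 355997.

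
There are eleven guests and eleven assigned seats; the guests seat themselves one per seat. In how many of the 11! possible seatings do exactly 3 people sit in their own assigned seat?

2447445

Choose which 3 of the 11 are fixed: C(11,3) = 165.
The other 8 form a derangement: !8 = 14833.
Total: 165 × 14833 = 2447445.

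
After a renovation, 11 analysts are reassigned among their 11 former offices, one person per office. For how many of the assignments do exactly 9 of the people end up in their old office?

55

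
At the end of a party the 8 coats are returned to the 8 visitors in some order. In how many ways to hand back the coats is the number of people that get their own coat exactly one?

14832

Pick the single fixed position: C(8,1) = 8 ways.
The other 7 form a derangement: !7 = 1854.
Total: 8 × 1854 = 14832.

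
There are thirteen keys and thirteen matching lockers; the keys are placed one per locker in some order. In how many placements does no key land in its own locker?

2290792932

!13 = 13! · Σ_{k=0}^{13} (-1)^k/k!
= 13! - 13!/1! + 13!/2! - 13!/3! + 13!/4! - 13!/5! + 13!/6! - 13!/7! + 13!/8! - 13!/9! + 13!/10! - 13!/11! + 13!/12! - 13!/13!
= 6227020800 - 6227020800 + 3113510400 - 1037836800 + 259459200 - 51891840 + 8648640 - 1235520 + 154440 - 17160 + 1716 - 156 + 13 - 1
= 2290792932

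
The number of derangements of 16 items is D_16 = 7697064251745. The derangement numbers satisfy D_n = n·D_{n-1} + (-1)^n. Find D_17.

D_17 = 17·7697064251745 - 1 = 130850092279664.

130850092279664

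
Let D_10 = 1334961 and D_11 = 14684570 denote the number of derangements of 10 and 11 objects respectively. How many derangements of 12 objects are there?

D_12 = (12-1)·(D_11 + D_10) = 11·(14684570 + 1334961) = 11·16019531 = 176214841.

176214841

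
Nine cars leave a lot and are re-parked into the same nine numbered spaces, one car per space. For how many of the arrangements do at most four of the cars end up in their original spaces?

361541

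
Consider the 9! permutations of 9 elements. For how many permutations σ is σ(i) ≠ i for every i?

133496

Use !n = n·!(n-1) + (-1)^n.
!9 = 9·14833 - 1 = 133496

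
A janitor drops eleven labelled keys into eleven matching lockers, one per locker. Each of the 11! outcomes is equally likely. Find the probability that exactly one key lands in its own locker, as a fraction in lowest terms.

Favorable outcomes: C(11,1)·!10 = 11·1334961 = 14684571.
Total outcomes: 11! = 39916800.
Probability = 14684571/39916800 = 16481/44800.

16481/44800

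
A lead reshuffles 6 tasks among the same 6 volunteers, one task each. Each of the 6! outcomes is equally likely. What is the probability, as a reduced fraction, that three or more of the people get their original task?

7/90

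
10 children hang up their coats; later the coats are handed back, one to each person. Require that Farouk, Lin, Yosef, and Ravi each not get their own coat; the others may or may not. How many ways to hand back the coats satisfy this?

2399760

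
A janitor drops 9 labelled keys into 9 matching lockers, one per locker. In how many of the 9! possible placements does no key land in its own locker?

133496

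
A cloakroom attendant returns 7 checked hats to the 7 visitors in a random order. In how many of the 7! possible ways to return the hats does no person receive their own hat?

The number of derangements of 7 is !7 = Σ_{k=0}^{7} (-1)^k·7!/k!
= 7! - 7!/1! + 7!/2! - 7!/3! + 7!/4! - 7!/5! + 7!/6! - 7!/7!
= 5040 - 5040 + 2520 - 840 + 210 - 42 + 7 - 1
= 1854

1854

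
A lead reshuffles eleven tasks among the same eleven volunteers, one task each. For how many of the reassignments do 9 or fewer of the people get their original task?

39916799

Sum C(11,i)·!(11-i) for i = 0..9:
  i=0: C(11,0)·!11 = 1·14684570 = 14684570
  i=1: C(11,1)·!10 = 11·1334961 = 14684571
  i=2: C(11,2)·!9 = 55·133496 = 7342280
  i=3: C(11,3)·!8 = 165·14833 = 2447445
  i=4: C(11,4)·!7 = 330·1854 = 611820
  i=5: C(11,5)·!6 = 462·265 = 122430
  i=6: C(11,6)·!5 = 462·44 = 20328
  i=7: C(11,7)·!4 = 330·9 = 2970
  i=8: C(11,8)·!3 = 165·2 = 330
  i=9: C(11,9)·!2 = 55·1 = 55
Total = 39916799.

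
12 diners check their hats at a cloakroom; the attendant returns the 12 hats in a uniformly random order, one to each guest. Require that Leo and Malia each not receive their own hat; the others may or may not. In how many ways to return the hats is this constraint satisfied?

402796800

Inclusion-exclusion on the 2 forbidden self-matches:
Σ_{j=0}^{2} (-1)^j C(2,j)(12-j)!
= C(2,0)·12! - C(2,1)·11! + C(2,2)·10!
= 479001600 - 79833600 + 3628800
= 402796800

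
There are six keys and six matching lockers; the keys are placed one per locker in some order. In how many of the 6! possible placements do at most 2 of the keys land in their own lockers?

# with exactly i fixed is C(6,i)·!(6-i); sum over i=0..2:
  i=0: C(6,0)·!6 = 1·265 = 265
  i=1: C(6,1)·!5 = 6·44 = 264
  i=2: C(6,2)·!4 = 15·9 = 135
Total = 664.

664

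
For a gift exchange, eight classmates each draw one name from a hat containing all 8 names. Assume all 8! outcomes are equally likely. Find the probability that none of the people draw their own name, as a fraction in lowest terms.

2119/5760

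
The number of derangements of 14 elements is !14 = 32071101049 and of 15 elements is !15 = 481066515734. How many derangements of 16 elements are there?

!16 = (16-1)·(!15 + !14) = 15·(481066515734 + 32071101049) = 15·513137616783 = 7697064251745.

7697064251745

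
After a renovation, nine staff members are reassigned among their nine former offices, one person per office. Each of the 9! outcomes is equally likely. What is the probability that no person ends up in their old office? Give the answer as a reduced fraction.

Favorable outcomes: !9 = 133496.
Total outcomes: 9! = 362880.
Probability = 133496/362880 = 16687/45360.

16687/45360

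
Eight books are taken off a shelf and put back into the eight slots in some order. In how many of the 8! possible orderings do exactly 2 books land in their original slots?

7420

Choose which 2 of the 8 are fixed: C(8,2) = 28.
The other 6 form a derangement: !6 = 265.
Total: 28 × 265 = 7420.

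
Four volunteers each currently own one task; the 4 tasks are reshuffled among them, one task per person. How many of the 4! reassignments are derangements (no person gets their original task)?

9

The subfactorial !4 = [4!/e] (nearest integer).
4! = 24, and 24/e ≈ 8.83, so !4 = 9.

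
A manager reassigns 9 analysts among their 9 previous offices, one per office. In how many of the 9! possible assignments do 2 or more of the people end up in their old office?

95887

Sum C(9,i)·!(9-i) for i = 2..9:
  i=2: C(9,2)·!7 = 36·1854 = 66744
  i=3: C(9,3)·!6 = 84·265 = 22260
  i=4: C(9,4)·!5 = 126·44 = 5544
  i=5: C(9,5)·!4 = 126·9 = 1134
  i=6: C(9,6)·!3 = 84·2 = 168
  i=7: C(9,7)·!2 = 36·1 = 36
  i=8: C(9,8)·!1 = 9·0 = 0
  i=9: C(9,9)·!0 = 1·1 = 1
Total = 95887.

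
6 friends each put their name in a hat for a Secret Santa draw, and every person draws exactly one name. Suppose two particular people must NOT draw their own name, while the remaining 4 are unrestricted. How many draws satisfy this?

504

Let A_j be the event that the j-th constrained one is fixed. By inclusion-exclusion over the 2 events:
Σ_{j=0}^{2} (-1)^j C(2,j)(6-j)!
= C(2,0)·6! - C(2,1)·5! + C(2,2)·4!
= 720 - 240 + 24
= 504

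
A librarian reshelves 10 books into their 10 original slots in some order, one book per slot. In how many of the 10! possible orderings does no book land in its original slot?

By inclusion-exclusion, !10 = Σ (-1)^k · 10!/k! for k=0..10
= 10! - 10!/1! + 10!/2! - 10!/3! + 10!/4! - 10!/5! + 10!/6! - 10!/7! + 10!/8! - 10!/9! + 10!/10!
= 3628800 - 3628800 + 1814400 - 604800 + 151200 - 30240 + 5040 - 720 + 90 - 10 + 1
= 1334961

1334961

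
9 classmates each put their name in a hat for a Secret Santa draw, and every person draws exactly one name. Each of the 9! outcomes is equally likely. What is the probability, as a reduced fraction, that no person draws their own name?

Favorable outcomes: !9 = 133496.
Total outcomes: 9! = 362880.
Probability = 133496/362880 = 16687/45360.

16687/45360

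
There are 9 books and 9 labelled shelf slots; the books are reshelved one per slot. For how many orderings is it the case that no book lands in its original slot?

133496

The number of derangements of 9 is !9 = Σ_{k=0}^{9} (-1)^k·9!/k!
= 9! - 9!/1! + 9!/2! - 9!/3! + 9!/4! - 9!/5! + 9!/6! - 9!/7! + 9!/8! - 9!/9!
= 362880 - 362880 + 181440 - 60480 + 15120 - 3024 + 504 - 72 + 9 - 1
= 133496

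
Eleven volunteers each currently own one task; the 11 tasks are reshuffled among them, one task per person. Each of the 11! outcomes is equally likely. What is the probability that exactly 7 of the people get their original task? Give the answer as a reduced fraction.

Favorable outcomes: C(11,7)·!4 = 330·9 = 2970.
Total outcomes: 11! = 39916800.
Probability = 2970/39916800 = 1/13440.

1/13440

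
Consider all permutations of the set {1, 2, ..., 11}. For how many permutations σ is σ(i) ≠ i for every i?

14684570

Recurrence: !11 = 11·!10 + (-1)^11.
!11 = 11·1334961 - 1 = 14684570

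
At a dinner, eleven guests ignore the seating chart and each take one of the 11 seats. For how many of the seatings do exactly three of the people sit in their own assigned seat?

2447445

Choose which 3 of the 11 are fixed: C(11,3) = 165.
The other 8 form a derangement: !8 = 14833.
Total: 165 × 14833 = 2447445.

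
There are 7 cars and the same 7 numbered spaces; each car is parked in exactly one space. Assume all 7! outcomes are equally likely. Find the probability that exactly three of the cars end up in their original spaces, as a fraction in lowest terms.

1/16

Favorable outcomes: C(7,3)·!4 = 35·9 = 315.
Total outcomes: 7! = 5040.
Probability = 315/5040 = 1/16.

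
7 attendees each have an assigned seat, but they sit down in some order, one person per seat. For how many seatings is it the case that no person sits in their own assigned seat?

1854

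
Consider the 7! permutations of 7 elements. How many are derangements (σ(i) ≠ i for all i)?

1854

The subfactorial !7 = [7!/e] (nearest integer).
7! = 5040, and 5040/e ≈ 1854.11, so !7 = 1854.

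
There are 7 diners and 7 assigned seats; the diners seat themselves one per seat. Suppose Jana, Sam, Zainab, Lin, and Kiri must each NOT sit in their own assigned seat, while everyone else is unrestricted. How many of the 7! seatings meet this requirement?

Let A_j be the event that the j-th constrained one is fixed. By inclusion-exclusion over the 5 events:
Σ_{j=0}^{5} (-1)^j C(5,j)(7-j)!
= C(5,0)·7! - C(5,1)·6! + C(5,2)·5! - C(5,3)·4! + C(5,4)·3! - C(5,5)·2!
= 5040 - 3600 + 1200 - 240 + 30 - 2
= 2428

2428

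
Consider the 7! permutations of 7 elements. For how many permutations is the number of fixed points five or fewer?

Sum C(7,i)·!(7-i) for i = 0..5:
  i=0: C(7,0)·!7 = 1·1854 = 1854
  i=1: C(7,1)·!6 = 7·265 = 1855
  i=2: C(7,2)·!5 = 21·44 = 924
  i=3: C(7,3)·!4 = 35·9 = 315
  i=4: C(7,4)·!3 = 35·2 = 70
  i=5: C(7,5)·!2 = 21·1 = 21
Total = 5039.

5039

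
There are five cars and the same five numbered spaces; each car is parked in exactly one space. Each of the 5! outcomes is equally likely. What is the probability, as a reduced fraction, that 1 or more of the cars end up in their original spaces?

Favorable outcomes: Σ_{i≥1} C(5,i)·!(5-i) = 5·9 + 10·2 + 10·1 + 5·0 + 1·1 = 76.
Total outcomes: 5! = 120.
Probability = 76/120 = 19/30.

19/30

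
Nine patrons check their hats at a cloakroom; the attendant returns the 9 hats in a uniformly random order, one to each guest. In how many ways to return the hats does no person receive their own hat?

133496

!9 = 9! · Σ_{k=0}^{9} (-1)^k/k!
= 9! - 9!/1! + 9!/2! - 9!/3! + 9!/4! - 9!/5! + 9!/6! - 9!/7! + 9!/8! - 9!/9!
= 362880 - 362880 + 181440 - 60480 + 15120 - 3024 + 504 - 72 + 9 - 1
= 133496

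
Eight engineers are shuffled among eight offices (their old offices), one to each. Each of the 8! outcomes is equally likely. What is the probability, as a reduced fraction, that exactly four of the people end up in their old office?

1/64

Favorable outcomes: C(8,4)·!4 = 70·9 = 630.
Total outcomes: 8! = 40320.
Probability = 630/40320 = 1/64.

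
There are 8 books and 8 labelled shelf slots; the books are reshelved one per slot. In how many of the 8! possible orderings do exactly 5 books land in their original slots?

112

Pick the 5 fixed positions: C(8,5) = 56 ways.
The other 3 form a derangement: !3 = 2.
Total: 56 × 2 = 112.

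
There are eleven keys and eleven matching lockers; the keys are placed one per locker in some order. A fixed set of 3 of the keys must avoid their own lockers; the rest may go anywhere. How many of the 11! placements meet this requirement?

Let A_j be the event that the j-th constrained one is fixed. By inclusion-exclusion over the 3 events:
Σ_{j=0}^{3} (-1)^j C(3,j)(11-j)!
= C(3,0)·11! - C(3,1)·10! + C(3,2)·9! - C(3,3)·8!
= 39916800 - 10886400 + 1088640 - 40320
= 30078720

30078720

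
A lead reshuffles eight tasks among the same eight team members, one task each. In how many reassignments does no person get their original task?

14833

Recurrence: !8 = 7·(!7 + !6).
!8 = 7·(1854 + 265) = 7·2119 = 14833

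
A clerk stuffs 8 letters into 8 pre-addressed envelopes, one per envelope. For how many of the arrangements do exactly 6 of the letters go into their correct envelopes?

28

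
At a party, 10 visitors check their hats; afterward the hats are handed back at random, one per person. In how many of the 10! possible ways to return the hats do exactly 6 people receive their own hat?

1890

Choose which 6 of the 10 are fixed: C(10,6) = 210.
The remaining 4 must be deranged: !4 = 9.
Total: 210 × 9 = 1890.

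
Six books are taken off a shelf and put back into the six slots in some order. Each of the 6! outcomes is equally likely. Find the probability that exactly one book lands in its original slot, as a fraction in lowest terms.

11/30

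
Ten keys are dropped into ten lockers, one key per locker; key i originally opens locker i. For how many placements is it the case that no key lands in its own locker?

1334961

By inclusion-exclusion, !10 = Σ (-1)^k · 10!/k! for k=0..10
= 10! - 10!/1! + 10!/2! - 10!/3! + 10!/4! - 10!/5! + 10!/6! - 10!/7! + 10!/8! - 10!/9! + 10!/10!
= 3628800 - 3628800 + 1814400 - 604800 + 151200 - 30240 + 5040 - 720 + 90 - 10 + 1
= 1334961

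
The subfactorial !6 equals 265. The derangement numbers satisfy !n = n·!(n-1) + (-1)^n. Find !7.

1854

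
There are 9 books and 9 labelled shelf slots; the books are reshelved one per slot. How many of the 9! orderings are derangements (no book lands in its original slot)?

133496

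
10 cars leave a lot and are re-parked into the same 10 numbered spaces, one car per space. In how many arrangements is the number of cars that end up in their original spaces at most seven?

3628754

# with exactly i fixed is C(10,i)·!(10-i); sum over i=0..7:
  i=0: C(10,0)·!10 = 1·1334961 = 1334961
  i=1: C(10,1)·!9 = 10·133496 = 1334960
  i=2: C(10,2)·!8 = 45·14833 = 667485
  i=3: C(10,3)·!7 = 120·1854 = 222480
  i=4: C(10,4)·!6 = 210·265 = 55650
  i=5: C(10,5)·!5 = 252·44 = 11088
  i=6: C(10,6)·!4 = 210·9 = 1890
  i=7: C(10,7)·!3 = 120·2 = 240
Total = 3628754.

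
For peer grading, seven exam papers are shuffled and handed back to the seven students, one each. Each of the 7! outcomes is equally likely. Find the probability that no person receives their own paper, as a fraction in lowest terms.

Favorable outcomes: !7 = 1854.
Total outcomes: 7! = 5040.
Probability = 1854/5040 = 103/280.

103/280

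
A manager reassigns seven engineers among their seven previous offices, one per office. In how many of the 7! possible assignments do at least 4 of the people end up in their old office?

92

Sum C(7,i)·!(7-i) for i = 4..7:
  i=4: C(7,4)·!3 = 35·2 = 70
  i=5: C(7,5)·!2 = 21·1 = 21
  i=6: C(7,6)·!1 = 7·0 = 0
  i=7: C(7,7)·!0 = 1·1 = 1
Total = 92.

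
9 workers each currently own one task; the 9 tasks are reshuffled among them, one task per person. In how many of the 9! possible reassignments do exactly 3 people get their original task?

Choose which 3 of the 9 are fixed: C(9,3) = 84.
The remaining 6 must be deranged: !6 = 265.
Total: 84 × 265 = 22260.

22260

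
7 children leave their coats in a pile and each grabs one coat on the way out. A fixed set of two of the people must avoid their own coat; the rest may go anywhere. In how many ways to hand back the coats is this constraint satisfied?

3720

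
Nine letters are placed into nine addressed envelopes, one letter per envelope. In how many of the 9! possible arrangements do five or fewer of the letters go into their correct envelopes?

# with exactly i fixed is C(9,i)·!(9-i); sum over i=0..5:
  i=0: C(9,0)·!9 = 1·133496 = 133496
  i=1: C(9,1)·!8 = 9·14833 = 133497
  i=2: C(9,2)·!7 = 36·1854 = 66744
  i=3: C(9,3)·!6 = 84·265 = 22260
  i=4: C(9,4)·!5 = 126·44 = 5544
  i=5: C(9,5)·!4 = 126·9 = 1134
Total = 362675.

362675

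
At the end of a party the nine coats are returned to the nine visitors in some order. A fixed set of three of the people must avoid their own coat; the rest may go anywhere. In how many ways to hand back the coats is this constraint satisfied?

256320

Let A_j be the event that the j-th constrained one is fixed. By inclusion-exclusion over the 3 events:
Σ_{j=0}^{3} (-1)^j C(3,j)(9-j)!
= C(3,0)·9! - C(3,1)·8! + C(3,2)·7! - C(3,3)·6!
= 362880 - 120960 + 15120 - 720
= 256320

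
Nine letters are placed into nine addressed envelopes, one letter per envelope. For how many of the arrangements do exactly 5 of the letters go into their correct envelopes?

Choose which 5 of the 9 are fixed: C(9,5) = 126.
The other 4 form a derangement: !4 = 9.
Total: 126 × 9 = 1134.

1134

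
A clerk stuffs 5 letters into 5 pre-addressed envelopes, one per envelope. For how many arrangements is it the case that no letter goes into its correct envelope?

The subfactorial !5 = [5!/e] (nearest integer).
5! = 120, and 120/e ≈ 44.15, so !5 = 44.

44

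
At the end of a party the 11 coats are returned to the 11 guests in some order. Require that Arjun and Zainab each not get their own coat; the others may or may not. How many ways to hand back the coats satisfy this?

Let A_j be the event that the j-th constrained one is fixed. By inclusion-exclusion over the 2 events:
Σ_{j=0}^{2} (-1)^j C(2,j)(11-j)!
= C(2,0)·11! - C(2,1)·10! + C(2,2)·9!
= 39916800 - 7257600 + 362880
= 33022080

33022080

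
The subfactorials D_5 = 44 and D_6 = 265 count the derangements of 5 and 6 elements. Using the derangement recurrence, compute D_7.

1854

D_7 = (7-1)·(D_6 + D_5) = 6·(265 + 44) = 6·309 = 1854.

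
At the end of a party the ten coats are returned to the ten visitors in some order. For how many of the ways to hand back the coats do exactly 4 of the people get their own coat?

Choose which 4 of the 10 are fixed: C(10,4) = 210.
The other 6 form a derangement: !6 = 265.
Total: 210 × 265 = 55650.

55650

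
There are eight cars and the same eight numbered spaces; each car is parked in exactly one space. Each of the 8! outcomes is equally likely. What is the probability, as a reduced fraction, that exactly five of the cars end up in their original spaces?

Favorable outcomes: C(8,5)·!3 = 56·2 = 112.
Total outcomes: 8! = 40320.
Probability = 112/40320 = 1/360.

1/360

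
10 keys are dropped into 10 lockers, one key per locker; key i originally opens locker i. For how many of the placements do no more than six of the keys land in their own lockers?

3628514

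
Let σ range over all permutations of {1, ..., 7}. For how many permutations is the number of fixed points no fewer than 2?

1331

# with exactly i fixed is C(7,i)·!(7-i); sum over i=2..7:
  i=2: C(7,2)·!5 = 21·44 = 924
  i=3: C(7,3)·!4 = 35·9 = 315
  i=4: C(7,4)·!3 = 35·2 = 70
  i=5: C(7,5)·!2 = 21·1 = 21
  i=6: C(7,6)·!1 = 7·0 = 0
  i=7: C(7,7)·!0 = 1·1 = 1
Total = 1331.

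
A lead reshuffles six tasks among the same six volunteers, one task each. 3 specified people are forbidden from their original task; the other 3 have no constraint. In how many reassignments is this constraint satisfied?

Inclusion-exclusion on the 3 forbidden self-matches:
Σ_{j=0}^{3} (-1)^j C(3,j)(6-j)!
= C(3,0)·6! - C(3,1)·5! + C(3,2)·4! - C(3,3)·3!
= 720 - 360 + 72 - 6
= 426

426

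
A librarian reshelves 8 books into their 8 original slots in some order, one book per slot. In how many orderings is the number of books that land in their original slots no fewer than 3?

# with exactly i fixed is C(8,i)·!(8-i); sum over i=3..8:
  i=3: C(8,3)·!5 = 56·44 = 2464
  i=4: C(8,4)·!4 = 70·9 = 630
  i=5: C(8,5)·!3 = 56·2 = 112
  i=6: C(8,6)·!2 = 28·1 = 28
  i=7: C(8,7)·!1 = 8·0 = 0
  i=8: C(8,8)·!0 = 1·1 = 1
Total = 3235.

3235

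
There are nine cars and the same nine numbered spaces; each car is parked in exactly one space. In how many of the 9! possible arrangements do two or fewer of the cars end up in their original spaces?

Sum C(9,i)·!(9-i) for i = 0..2:
  i=0: C(9,0)·!9 = 1·133496 = 133496
  i=1: C(9,1)·!8 = 9·14833 = 133497
  i=2: C(9,2)·!7 = 36·1854 = 66744
Total = 333737.

333737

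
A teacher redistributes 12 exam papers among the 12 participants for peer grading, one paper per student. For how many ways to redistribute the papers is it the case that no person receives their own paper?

The number of derangements of 12 is !12 = Σ_{k=0}^{12} (-1)^k·12!/k!
= 12! - 12!/1! + 12!/2! - 12!/3! + 12!/4! - 12!/5! + 12!/6! - 12!/7! + 12!/8! - 12!/9! + 12!/10! - 12!/11! + 12!/12!
= 479001600 - 479001600 + 239500800 - 79833600 + 19958400 - 3991680 + 665280 - 95040 + 11880 - 1320 + 132 - 12 + 1
= 176214841

176214841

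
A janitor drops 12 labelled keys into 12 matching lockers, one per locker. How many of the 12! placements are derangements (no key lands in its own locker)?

176214841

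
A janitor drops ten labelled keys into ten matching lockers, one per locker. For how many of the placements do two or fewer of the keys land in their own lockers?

3337406

# with exactly i fixed is C(10,i)·!(10-i); sum over i=0..2:
  i=0: C(10,0)·!10 = 1·1334961 = 1334961
  i=1: C(10,1)·!9 = 10·133496 = 1334960
  i=2: C(10,2)·!8 = 45·14833 = 667485
Total = 3337406.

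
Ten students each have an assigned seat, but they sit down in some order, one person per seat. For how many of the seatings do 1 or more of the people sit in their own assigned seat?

2293839

Sum C(10,i)·!(10-i) for i = 1..10:
  i=1: C(10,1)·!9 = 10·133496 = 1334960
  i=2: C(10,2)·!8 = 45·14833 = 667485
  i=3: C(10,3)·!7 = 120·1854 = 222480
  i=4: C(10,4)·!6 = 210·265 = 55650
  i=5: C(10,5)·!5 = 252·44 = 11088
  i=6: C(10,6)·!4 = 210·9 = 1890
  i=7: C(10,7)·!3 = 120·2 = 240
  i=8: C(10,8)·!2 = 45·1 = 45
  i=9: C(10,9)·!1 = 10·0 = 0
  i=10: C(10,10)·!0 = 1·1 = 1
Total = 2293839.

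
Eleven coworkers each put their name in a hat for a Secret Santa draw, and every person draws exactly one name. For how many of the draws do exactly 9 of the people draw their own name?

Choose which 9 of the 11 are fixed: C(11,9) = 55.
The other 2 form a derangement: !2 = 1.
Total: 55 × 1 = 55.

55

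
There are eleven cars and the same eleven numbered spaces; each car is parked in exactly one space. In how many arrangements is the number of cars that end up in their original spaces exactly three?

Choose which 3 of the 11 are fixed: C(11,3) = 165.
The remaining 8 must be deranged: !8 = 14833.
Total: 165 × 14833 = 2447445.

2447445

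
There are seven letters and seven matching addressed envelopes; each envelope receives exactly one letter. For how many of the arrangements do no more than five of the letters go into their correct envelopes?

5039

Sum C(7,i)·!(7-i) for i = 0..5:
  i=0: C(7,0)·!7 = 1·1854 = 1854
  i=1: C(7,1)·!6 = 7·265 = 1855
  i=2: C(7,2)·!5 = 21·44 = 924
  i=3: C(7,3)·!4 = 35·9 = 315
  i=4: C(7,4)·!3 = 35·2 = 70
  i=5: C(7,5)·!2 = 21·1 = 21
Total = 5039.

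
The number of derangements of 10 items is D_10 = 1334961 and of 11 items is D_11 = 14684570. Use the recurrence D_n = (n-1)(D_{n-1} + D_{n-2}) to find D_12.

176214841

D_12 = (12-1)·(D_11 + D_10) = 11·(14684570 + 1334961) = 11·16019531 = 176214841.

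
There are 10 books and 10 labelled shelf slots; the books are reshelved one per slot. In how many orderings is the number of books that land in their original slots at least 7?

286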